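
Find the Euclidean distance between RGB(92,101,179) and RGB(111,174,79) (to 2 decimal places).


d = √[(R₁-R₂)² + (G₁-G₂)² + (B₁-B₂)²]
d = √[(92-111)² + (101-174)² + (179-79)²]
d = √[361 + 5329 + 10000]
d = √15690
d ≈ 125.26


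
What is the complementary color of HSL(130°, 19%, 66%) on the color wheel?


Complement = opposite side of color wheel = hue + 180°
H' = (130 + 180) mod 360 = 310°
S and L unchanged.
= HSL(310°, 19%, 66%)


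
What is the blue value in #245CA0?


Color: #245CA0
R = 24 = 36
G = 5C = 92
B = A0 = 160
Blue = 160


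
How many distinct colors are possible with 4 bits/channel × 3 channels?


Total bits = 4 bits/channel × 3 channels = 12 bits
Distinct colors = 2^12
= 4,096 colors


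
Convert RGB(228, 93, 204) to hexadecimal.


R = 228 → E4 (hex)
G = 93 → 5D (hex)
B = 204 → CC (hex)
Hex = #E45DCC


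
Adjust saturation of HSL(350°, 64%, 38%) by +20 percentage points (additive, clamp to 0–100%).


Original S = 64%
Adjustment = +20 percentage points
New S = 64 + (20) = 84
Clamp to [0, 100] → 84
= HSL(350°, 84%, 38%)


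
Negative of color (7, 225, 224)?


Invert: (255-R, 255-G, 255-B)
R: 255-7 = 248
G: 255-225 = 30
B: 255-224 = 31
= RGB(248, 30, 31)


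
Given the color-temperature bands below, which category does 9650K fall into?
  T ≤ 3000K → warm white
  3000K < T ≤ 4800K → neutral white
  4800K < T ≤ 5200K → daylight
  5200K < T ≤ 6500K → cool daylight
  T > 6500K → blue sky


Temperature: 9650K
9650K > 6500K → blue sky
Classification: blue sky


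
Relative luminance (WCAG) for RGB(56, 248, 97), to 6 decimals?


Linearize each channel (sRGB transfer function): c = v/255; c_lin = c/12.92 if c ≤ 0.04045, else ((c+0.055)/1.055)^2.4
  R: 56/255 ≈ 0.219608 > 0.04045 → ((0.219608+0.055)/1.055)^2.4 ≈ 0.039546
  G: 248/255 ≈ 0.972549 > 0.04045 → ((0.972549+0.055)/1.055)^2.4 ≈ 0.938686
  B: 97/255 ≈ 0.380392 > 0.04045 → ((0.380392+0.055)/1.055)^2.4 ≈ 0.119538
R_lin = 0.039546, G_lin = 0.938686, B_lin = 0.119538
L = 0.2126×R + 0.7152×G + 0.0722×B
L = 0.2126×0.039546 + 0.7152×0.938686 + 0.0722×0.119538
L ≈ 0.688386


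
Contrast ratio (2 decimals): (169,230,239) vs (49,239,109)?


Linearize each sRGB channel c=v/255: c/12.92 if c ≤ 0.04045 else ((c+0.055)/1.055)^2.4
L = 0.2126×R_lin + 0.7152×G_lin + 0.0722×B_lin
Color 1 (169,230,239):
  R=169: 169/255≈0.6627 > 0.04045 → ((0.6627+0.055)/1.055)^2.4 ≈ 0.39676
  G=230: 230/255≈0.9020 > 0.04045 → ((0.9020+0.055)/1.055)^2.4 ≈ 0.79130
  B=239: 239/255≈0.9373 > 0.04045 → ((0.9373+0.055)/1.055)^2.4 ≈ 0.86316
  L1 = 0.2126×0.39676 + 0.7152×0.79130 + 0.0722×0.86316 ≈ 0.71261
Color 2 (49,239,109):
  R=49: 49/255≈0.1922 > 0.04045 → ((0.1922+0.055)/1.055)^2.4 ≈ 0.03071
  G=239: 239/255≈0.9373 > 0.04045 → ((0.9373+0.055)/1.055)^2.4 ≈ 0.86316
  B=109: 109/255≈0.4275 > 0.04045 → ((0.4275+0.055)/1.055)^2.4 ≈ 0.15293
  L2 = 0.2126×0.03071 + 0.7152×0.86316 + 0.0722×0.15293 ≈ 0.63490
Lighter = 0.71261, Darker = 0.63490
Ratio = (L_lighter + 0.05) / (L_darker + 0.05)
Ratio = (0.71261 + 0.05) / (0.63490 + 0.05) = 0.76261 / 0.68490 ≈ 1.1135
Ratio ≈ 1.11:1


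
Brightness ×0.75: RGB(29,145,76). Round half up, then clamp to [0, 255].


Multiply each channel by 0.75, round half up, clamp to [0, 255]
R: 29×0.75 = 21.75 → round → 22
G: 145×0.75 = 108.75 → round → 109
B: 76×0.75 = 57
= RGB(22, 109, 57)


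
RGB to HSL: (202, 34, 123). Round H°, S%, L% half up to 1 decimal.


Normalize: R'=202/255≈0.7922, G'=34/255≈0.1333, B'=123/255≈0.4824
Max=202/255, Min=34/255, Δ=Max-Min=168/255
L = (Max+Min)/2 = (202+34)/510 = 236/510 = 0.46274… → L = 46.3%
L ≤ 0.5 → S = Δ/(Max+Min) = 168/(202+34) = 168/236 = 0.71186… → S = 71.2%
(the 1/255 factors cancel in S and H, so raw channel differences can be used)
Max is R' → H = 60 × (((G-B)/Δ) mod 6) = 60 × (((34-123)/168) mod 6)
  (-89)/168 = -0.5297…; negative, so add 6 → 5.4702…
  H = 60 × 5.4702… = 328.214…° → H = 328.2°
= HSL(328.2°, 71.2%, 46.3%)


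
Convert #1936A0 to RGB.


19 → 25 (R)
36 → 54 (G)
A0 → 160 (B)
= RGB(25, 54, 160)


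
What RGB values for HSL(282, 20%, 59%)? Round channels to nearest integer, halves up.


H=282°, S=0.20, L=0.59
C = (1-|2L-1|)×S = (1-|0.18|)×0.20 = 0.164
H' = H/60 = 282/60 ≈ 4.7000; X = C×(1-|H' mod 2 - 1|) = 0.1148
m = L - C/2 = 0.59 - 0.082 = 0.508
Sector ⌊H'⌋ = 4 → (R',G',B') = (0.1148, 0.0, 0.164)
RGB = ((R'+m)×255, (G'+m)×255, (B'+m)×255) = (158.814, 129.54, 171.36)
Round half up → RGB(159, 130, 171)


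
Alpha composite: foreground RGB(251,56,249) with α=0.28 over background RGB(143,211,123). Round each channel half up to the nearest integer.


C = α×F + (1-α)×B, with 1-α = 0.72
R: 0.28×251 + 0.72×143 = 70.28 + 102.96 = 173.24 → 173
G: 0.28×56 + 0.72×211 = 15.68 + 151.92 = 167.60 → 168
B: 0.28×249 + 0.72×123 = 69.72 + 88.56 = 158.28 → 158
= RGB(173, 168, 158)


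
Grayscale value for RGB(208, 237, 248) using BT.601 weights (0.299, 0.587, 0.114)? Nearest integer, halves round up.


Gray = 0.299×R + 0.587×G + 0.114×B
Gray = 0.299×208 + 0.587×237 + 0.114×248
Gray = 62.192 + 139.119 + 28.272
Gray = 229.583 → round half up → 230
Gray = 230


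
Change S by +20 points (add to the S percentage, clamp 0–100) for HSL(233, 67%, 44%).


Original S = 67%
Adjustment = +20 percentage points
New S = 67 + (20) = 87
Clamp to [0, 100] → 87
= HSL(233°, 87%, 44%)


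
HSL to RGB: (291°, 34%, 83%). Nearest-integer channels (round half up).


H=291°, S=0.34, L=0.83
C = (1-|2L-1|)×S = (1-|0.66|)×0.34 = 0.1156
H' = H/60 = 291/60 ≈ 4.8500; X = C×(1-|H' mod 2 - 1|) = 0.09826
m = L - C/2 = 0.83 - 0.0578 = 0.7722
Sector ⌊H'⌋ = 4 → (R',G',B') = (0.09826, 0.0, 0.1156)
RGB = ((R'+m)×255, (G'+m)×255, (B'+m)×255) = (221.9673, 196.911, 226.389)
Round half up → RGB(222, 197, 226)


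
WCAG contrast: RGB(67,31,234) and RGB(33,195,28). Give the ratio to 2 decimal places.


Linearize each sRGB channel c=v/255: c/12.92 if c ≤ 0.04045 else ((c+0.055)/1.055)^2.4
L = 0.2126×R_lin + 0.7152×G_lin + 0.0722×B_lin
Color 1 (67,31,234):
  R=67: 67/255≈0.2627 > 0.04045 → ((0.2627+0.055)/1.055)^2.4 ≈ 0.05613
  G=31: 31/255≈0.1216 > 0.04045 → ((0.1216+0.055)/1.055)^2.4 ≈ 0.01370
  B=234: 234/255≈0.9176 > 0.04045 → ((0.9176+0.055)/1.055)^2.4 ≈ 0.82279
  L1 = 0.2126×0.05613 + 0.7152×0.01370 + 0.0722×0.82279 ≈ 0.08114
Color 2 (33,195,28):
  R=33: 33/255≈0.1294 > 0.04045 → ((0.1294+0.055)/1.055)^2.4 ≈ 0.01521
  G=195: 195/255≈0.7647 > 0.04045 → ((0.7647+0.055)/1.055)^2.4 ≈ 0.54572
  B=28: 28/255≈0.1098 > 0.04045 → ((0.1098+0.055)/1.055)^2.4 ≈ 0.01161
  L2 = 0.2126×0.01521 + 0.7152×0.54572 + 0.0722×0.01161 ≈ 0.39437
Lighter = 0.39437, Darker = 0.08114
Ratio = (L_lighter + 0.05) / (L_darker + 0.05)
Ratio = (0.39437 + 0.05) / (0.08114 + 0.05) = 0.44437 / 0.13114 ≈ 3.3886
Ratio ≈ 3.39:1


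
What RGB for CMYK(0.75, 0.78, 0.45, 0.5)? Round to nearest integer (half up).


R = 255 × (1-C) × (1-K) = 255 × 0.25 × 0.50 = 31.875 → 32
G = 255 × (1-M) × (1-K) = 255 × 0.22 × 0.50 = 28.05 → 28
B = 255 × (1-Y) × (1-K) = 255 × 0.55 × 0.50 = 70.125 → 70
= RGB(32, 28, 70)


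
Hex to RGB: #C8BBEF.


C8 → 200 (R)
BB → 187 (G)
EF → 239 (B)
= RGB(200, 187, 239)


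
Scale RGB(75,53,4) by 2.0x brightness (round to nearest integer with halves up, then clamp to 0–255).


Multiply each channel by 2.0, round half up, clamp to [0, 255]
R: 75×2.0 = 150
G: 53×2.0 = 106
B: 4×2.0 = 8
= RGB(150, 106, 8)


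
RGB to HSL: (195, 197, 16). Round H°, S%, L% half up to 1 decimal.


Normalize: R'=195/255≈0.7647, G'=197/255≈0.7725, B'=16/255≈0.0627
Max=197/255, Min=16/255, Δ=Max-Min=181/255
L = (Max+Min)/2 = (197+16)/510 = 213/510 = 0.41764… → L = 41.8%
L ≤ 0.5 → S = Δ/(Max+Min) = 181/(197+16) = 181/213 = 0.84976… → S = 85.0%
(the 1/255 factors cancel in S and H, so raw channel differences can be used)
Max is G' → H = 60 × ((B-R)/Δ + 2) = 60 × ((16-195)/181 + 2)
  -179/181 + 2 = -0.9889… + 2 = 1.0110…
  H = 60 × 1.0110… = 60.662…° → H = 60.7°
= HSL(60.7°, 85.0%, 41.8%)


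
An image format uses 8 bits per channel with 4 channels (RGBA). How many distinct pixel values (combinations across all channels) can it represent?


Total bits = 8 bits/channel × 4 channels = 32 bits
Distinct pixel values = 2^32
= 4,294,967,296 pixel values


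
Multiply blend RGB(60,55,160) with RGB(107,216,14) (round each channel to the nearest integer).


Multiply: C = A×B/255, rounded to nearest integer
R: 60×107/255 = 6420/255 ≈ 25.176 → 25
G: 55×216/255 = 11880/255 ≈ 46.588 → 47
B: 160×14/255 = 2240/255 ≈ 8.784 → 9
= RGB(25, 47, 9)


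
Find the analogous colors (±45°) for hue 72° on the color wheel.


Base hue: 72°
Left analog: (72 - 45) mod 360 = 27°
Right analog: (72 + 45) mod 360 = 117°
Analogous hues = 27° and 117°


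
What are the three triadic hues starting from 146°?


Triadic: equally spaced at 120° intervals
H1 = 146°
H2 = (146 + 120) mod 360 = 266°
H3 = (146 + 240) mod 360 = 26°
Triadic = 146°, 266°, 26°


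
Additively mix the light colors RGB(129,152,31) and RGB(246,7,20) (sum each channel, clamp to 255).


Additive: each channel = min(255, C₁+C₂)
R: 129+246 = 375 → 255
G: 152+7 = 159 → 159
B: 31+20 = 51 → 51
= RGB(255, 159, 51)


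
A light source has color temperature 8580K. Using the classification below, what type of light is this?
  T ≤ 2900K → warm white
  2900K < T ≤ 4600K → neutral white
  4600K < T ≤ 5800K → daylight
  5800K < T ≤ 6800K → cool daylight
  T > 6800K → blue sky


Temperature: 8580K
8580K > 6800K → blue sky
Classification: blue sky


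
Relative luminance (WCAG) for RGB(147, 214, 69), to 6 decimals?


Linearize each channel (sRGB transfer function): c = v/255; c_lin = c/12.92 if c ≤ 0.04045, else ((c+0.055)/1.055)^2.4
  R: 147/255 ≈ 0.576471 > 0.04045 → ((0.576471+0.055)/1.055)^2.4 ≈ 0.291771
  G: 214/255 ≈ 0.839216 > 0.04045 → ((0.839216+0.055)/1.055)^2.4 ≈ 0.672443
  B: 69/255 ≈ 0.270588 > 0.04045 → ((0.270588+0.055)/1.055)^2.4 ≈ 0.059511
R_lin = 0.291771, G_lin = 0.672443, B_lin = 0.059511
L = 0.2126×R + 0.7152×G + 0.0722×B
L = 0.2126×0.291771 + 0.7152×0.672443 + 0.0722×0.059511
L ≈ 0.547258


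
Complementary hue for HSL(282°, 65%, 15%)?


Complement = opposite side of color wheel = hue + 180°
H' = (282 + 180) mod 360 = 102°
S and L unchanged.
= HSL(102°, 65%, 15%)


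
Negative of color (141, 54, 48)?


Invert: (255-R, 255-G, 255-B)
R: 255-141 = 114
G: 255-54 = 201
B: 255-48 = 207
= RGB(114, 201, 207)


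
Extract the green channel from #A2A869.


Color: #A2A869
R = A2 = 162
G = A8 = 168
B = 69 = 105
Green = 168


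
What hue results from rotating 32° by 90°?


New hue = (H + rotation) mod 360
New hue = (32 + 90) mod 360
= 122 mod 360
= 122°


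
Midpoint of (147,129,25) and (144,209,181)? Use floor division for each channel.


Midpoint: each channel = ⌊(C₁+C₂)/2⌋
R: ⌊(147+144)/2⌋ = 145
G: ⌊(129+209)/2⌋ = 169
B: ⌊(25+181)/2⌋ = 103
= RGB(145, 169, 103)


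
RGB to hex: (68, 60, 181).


R = 68 → 44 (hex)
G = 60 → 3C (hex)
B = 181 → B5 (hex)
Hex = #443CB5


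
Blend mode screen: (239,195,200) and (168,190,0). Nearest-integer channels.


Screen: C = 255 - (255-A)×(255-B)/255, rounded to nearest integer
R: 255 - (255-239)×(255-168)/255 = 255 - 1392/255 ≈ 255 - 5.459 = 249.541 → 250
G: 255 - (255-195)×(255-190)/255 = 255 - 3900/255 ≈ 255 - 15.294 = 239.706 → 240
B: 255 - (255-200)×(255-0)/255 = 255 - 14025/255 ≈ 255 - 55.000 = 200.000 → 200
= RGB(250, 240, 200)


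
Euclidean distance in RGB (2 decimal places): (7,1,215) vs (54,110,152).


d = √[(R₁-R₂)² + (G₁-G₂)² + (B₁-B₂)²]
d = √[(7-54)² + (1-110)² + (215-152)²]
d = √[2209 + 11881 + 3969]
d = √18059
d ≈ 134.38


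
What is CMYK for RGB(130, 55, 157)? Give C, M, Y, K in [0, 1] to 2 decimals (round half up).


R'=130/255≈0.5098, G'=55/255≈0.2157, B'=157/255≈0.6157
K = 1 - max(R',G',B') = 1 - 157/255 = 98/255 = 0.38431… → 0.38
(1-R'-K)/(1-K) simplifies to (max-R)/max with max = 157:
C = (157-130)/157 = 27/157 = 0.17197… → 0.17
M = (157-55)/157 = 102/157 = 0.64968… → 0.65
Y = (157-157)/157 = 0/157 = 0 → 0.00
= CMYK(0.17, 0.65, 0.00, 0.38)


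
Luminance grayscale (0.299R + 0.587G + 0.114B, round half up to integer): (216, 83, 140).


Gray = 0.299×R + 0.587×G + 0.114×B
Gray = 0.299×216 + 0.587×83 + 0.114×140
Gray = 64.584 + 48.721 + 15.960
Gray = 129.265 → round half up → 129
Gray = 129


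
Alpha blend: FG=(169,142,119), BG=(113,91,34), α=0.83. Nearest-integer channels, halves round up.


C = α×F + (1-α)×B, with 1-α = 0.17
R: 0.83×169 + 0.17×113 = 140.27 + 19.21 = 159.48 → 159
G: 0.83×142 + 0.17×91 = 117.86 + 15.47 = 133.33 → 133
B: 0.83×119 + 0.17×34 = 98.77 + 5.78 = 104.55 → 105
= RGB(159, 133, 105)


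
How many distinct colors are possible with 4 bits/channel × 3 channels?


Total bits = 4 bits/channel × 3 channels = 12 bits
Distinct colors = 2^12
= 4,096 colors


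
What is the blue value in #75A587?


Color: #75A587
R = 75 = 117
G = A5 = 165
B = 87 = 135
Blue = 135


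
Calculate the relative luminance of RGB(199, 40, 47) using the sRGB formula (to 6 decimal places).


Linearize each channel (sRGB transfer function): c = v/255; c_lin = c/12.92 if c ≤ 0.04045, else ((c+0.055)/1.055)^2.4
  R: 199/255 ≈ 0.780392 > 0.04045 → ((0.780392+0.055)/1.055)^2.4 ≈ 0.571125
  G: 40/255 ≈ 0.156863 > 0.04045 → ((0.156863+0.055)/1.055)^2.4 ≈ 0.021219
  B: 47/255 ≈ 0.184314 > 0.04045 → ((0.184314+0.055)/1.055)^2.4 ≈ 0.028426
R_lin = 0.571125, G_lin = 0.021219, B_lin = 0.028426
L = 0.2126×R + 0.7152×G + 0.0722×B
L = 0.2126×0.571125 + 0.7152×0.021219 + 0.0722×0.028426
L ≈ 0.138649


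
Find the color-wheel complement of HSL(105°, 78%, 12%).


Complement = opposite side of color wheel = hue + 180°
H' = (105 + 180) mod 360 = 285°
S and L unchanged.
= HSL(285°, 78%, 12%)


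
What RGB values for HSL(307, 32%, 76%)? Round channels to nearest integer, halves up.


H=307°, S=0.32, L=0.76
C = (1-|2L-1|)×S = (1-|0.52|)×0.32 = 0.1536
H' = H/60 = 307/60 ≈ 5.1167; X = C×(1-|H' mod 2 - 1|) = 0.13568
m = L - C/2 = 0.76 - 0.0768 = 0.6832
Sector ⌊H'⌋ = 5 → (R',G',B') = (0.1536, 0.0, 0.13568)
RGB = ((R'+m)×255, (G'+m)×255, (B'+m)×255) = (213.384, 174.216, 208.8144)
Round half up → RGB(213, 174, 209)


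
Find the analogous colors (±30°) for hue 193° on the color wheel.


Base hue: 193°
Left analog: (193 - 30) mod 360 = 163°
Right analog: (193 + 30) mod 360 = 223°
Analogous hues = 163° and 223°


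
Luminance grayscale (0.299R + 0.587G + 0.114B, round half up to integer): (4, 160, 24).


Gray = 0.299×R + 0.587×G + 0.114×B
Gray = 0.299×4 + 0.587×160 + 0.114×24
Gray = 1.196 + 93.920 + 2.736
Gray = 97.852 → round half up → 98
Gray = 98


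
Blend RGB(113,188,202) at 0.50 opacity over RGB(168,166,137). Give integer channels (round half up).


C = α×F + (1-α)×B, with 1-α = 0.50
R: 0.50×113 + 0.50×168 = 56.50 + 84.00 = 140.50 → 141
G: 0.50×188 + 0.50×166 = 94.00 + 83.00 = 177.00 → 177
B: 0.50×202 + 0.50×137 = 101.00 + 68.50 = 169.50 → 170
= RGB(141, 177, 170)


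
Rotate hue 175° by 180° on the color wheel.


New hue = (H + rotation) mod 360
New hue = (175 + 180) mod 360
= 355 mod 360
= 355°


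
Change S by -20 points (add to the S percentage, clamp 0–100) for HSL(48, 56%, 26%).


Original S = 56%
Adjustment = -20 percentage points
New S = 56 + (-20) = 36
Clamp to [0, 100] → 36
= HSL(48°, 36%, 26%)


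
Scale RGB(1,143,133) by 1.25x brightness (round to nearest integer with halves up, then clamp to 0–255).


Multiply each channel by 1.25, round half up, clamp to [0, 255]
R: 1×1.25 = 1.25 → round → 1
G: 143×1.25 = 178.75 → round → 179
B: 133×1.25 = 166.25 → round → 166
= RGB(1, 179, 166)


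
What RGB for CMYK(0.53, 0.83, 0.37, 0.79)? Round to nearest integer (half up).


R = 255 × (1-C) × (1-K) = 255 × 0.47 × 0.21 = 25.1685 → 25
G = 255 × (1-M) × (1-K) = 255 × 0.17 × 0.21 = 9.1035 → 9
B = 255 × (1-Y) × (1-K) = 255 × 0.63 × 0.21 = 33.7365 → 34
= RGB(25, 9, 34)


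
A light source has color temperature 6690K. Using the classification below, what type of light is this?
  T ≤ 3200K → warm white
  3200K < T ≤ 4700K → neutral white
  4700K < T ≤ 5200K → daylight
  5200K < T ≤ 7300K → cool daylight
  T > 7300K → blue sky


Temperature: 6690K
5200K < 6690K ≤ 7300K → cool daylight
Classification: cool daylight


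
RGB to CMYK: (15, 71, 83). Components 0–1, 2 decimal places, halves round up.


R'=15/255≈0.0588, G'=71/255≈0.2784, B'=83/255≈0.3255
K = 1 - max(R',G',B') = 1 - 83/255 = 172/255 = 0.67450… → 0.67
(1-R'-K)/(1-K) simplifies to (max-R)/max with max = 83:
C = (83-15)/83 = 68/83 = 0.81927… → 0.82
M = (83-71)/83 = 12/83 = 0.14457… → 0.14
Y = (83-83)/83 = 0/83 = 0 → 0.00
= CMYK(0.82, 0.14, 0.00, 0.67)


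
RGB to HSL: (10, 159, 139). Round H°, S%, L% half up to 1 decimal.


Normalize: R'=10/255≈0.0392, G'=159/255≈0.6235, B'=139/255≈0.5451
Max=159/255, Min=10/255, Δ=Max-Min=149/255
L = (Max+Min)/2 = (159+10)/510 = 169/510 = 0.33137… → L = 33.1%
L ≤ 0.5 → S = Δ/(Max+Min) = 149/(159+10) = 149/169 = 0.88165… → S = 88.2%
(the 1/255 factors cancel in S and H, so raw channel differences can be used)
Max is G' → H = 60 × ((B-R)/Δ + 2) = 60 × ((139-10)/149 + 2)
  129/149 + 2 = 0.8657… + 2 = 2.8657…
  H = 60 × 2.8657… = 171.946…° → H = 171.9°
= HSL(171.9°, 88.2%, 33.1%)


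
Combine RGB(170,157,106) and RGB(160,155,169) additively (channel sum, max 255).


Additive: each channel = min(255, C₁+C₂)
R: 170+160 = 330 → 255
G: 157+155 = 312 → 255
B: 106+169 = 275 → 255
= RGB(255, 255, 255)


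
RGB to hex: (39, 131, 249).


R = 39 → 27 (hex)
G = 131 → 83 (hex)
B = 249 → F9 (hex)
Hex = #2783F9


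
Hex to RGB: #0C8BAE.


0C → 12 (R)
8B → 139 (G)
AE → 174 (B)
= RGB(12, 139, 174)


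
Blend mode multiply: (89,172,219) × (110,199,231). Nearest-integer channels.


Multiply: C = A×B/255, rounded to nearest integer
R: 89×110/255 = 9790/255 ≈ 38.392 → 38
G: 172×199/255 = 34228/255 ≈ 134.227 → 134
B: 219×231/255 = 50589/255 ≈ 198.388 → 198
= RGB(38, 134, 198)


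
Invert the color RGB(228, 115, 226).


Invert: (255-R, 255-G, 255-B)
R: 255-228 = 27
G: 255-115 = 140
B: 255-226 = 29
= RGB(27, 140, 29)


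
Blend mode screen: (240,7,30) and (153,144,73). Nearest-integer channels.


Screen: C = 255 - (255-A)×(255-B)/255, rounded to nearest integer
R: 255 - (255-240)×(255-153)/255 = 255 - 1530/255 ≈ 255 - 6.000 = 249.000 → 249
G: 255 - (255-7)×(255-144)/255 = 255 - 27528/255 ≈ 255 - 107.953 = 147.047 → 147
B: 255 - (255-30)×(255-73)/255 = 255 - 40950/255 ≈ 255 - 160.588 = 94.412 → 94
= RGB(249, 147, 94)


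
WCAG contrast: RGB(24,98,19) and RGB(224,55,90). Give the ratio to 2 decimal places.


Linearize each sRGB channel c=v/255: c/12.92 if c ≤ 0.04045 else ((c+0.055)/1.055)^2.4
L = 0.2126×R_lin + 0.7152×G_lin + 0.0722×B_lin
Color 1 (24,98,19):
  R=24: 24/255≈0.0941 > 0.04045 → ((0.0941+0.055)/1.055)^2.4 ≈ 0.00913
  G=98: 98/255≈0.3843 > 0.04045 → ((0.3843+0.055)/1.055)^2.4 ≈ 0.12214
  B=19: 19/255≈0.0745 > 0.04045 → ((0.0745+0.055)/1.055)^2.4 ≈ 0.00651
  L1 = 0.2126×0.00913 + 0.7152×0.12214 + 0.0722×0.00651 ≈ 0.08977
Color 2 (224,55,90):
  R=224: 224/255≈0.8784 > 0.04045 → ((0.8784+0.055)/1.055)^2.4 ≈ 0.74540
  G=55: 55/255≈0.2157 > 0.04045 → ((0.2157+0.055)/1.055)^2.4 ≈ 0.03820
  B=90: 90/255≈0.3529 > 0.04045 → ((0.3529+0.055)/1.055)^2.4 ≈ 0.10224
  L2 = 0.2126×0.74540 + 0.7152×0.03820 + 0.0722×0.10224 ≈ 0.19318
Lighter = 0.19318, Darker = 0.08977
Ratio = (L_lighter + 0.05) / (L_darker + 0.05)
Ratio = (0.19318 + 0.05) / (0.08977 + 0.05) = 0.24318 / 0.13977 ≈ 1.7399
Ratio ≈ 1.74:1


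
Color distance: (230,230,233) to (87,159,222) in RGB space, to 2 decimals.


d = √[(R₁-R₂)² + (G₁-G₂)² + (B₁-B₂)²]
d = √[(230-87)² + (230-159)² + (233-222)²]
d = √[20449 + 5041 + 121]
d = √25611
d ≈ 160.03


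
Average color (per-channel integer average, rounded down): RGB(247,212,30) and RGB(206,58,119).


Midpoint: each channel = ⌊(C₁+C₂)/2⌋
R: ⌊(247+206)/2⌋ = 226
G: ⌊(212+58)/2⌋ = 135
B: ⌊(30+119)/2⌋ = 74
= RGB(226, 135, 74)


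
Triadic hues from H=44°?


Triadic: equally spaced at 120° intervals
H1 = 44°
H2 = (44 + 120) mod 360 = 164°
H3 = (44 + 240) mod 360 = 284°
Triadic = 44°, 164°, 284°


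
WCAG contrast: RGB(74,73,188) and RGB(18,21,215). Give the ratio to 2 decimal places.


Linearize each sRGB channel c=v/255: c/12.92 if c ≤ 0.04045 else ((c+0.055)/1.055)^2.4
L = 0.2126×R_lin + 0.7152×G_lin + 0.0722×B_lin
Color 1 (74,73,188):
  R=74: 74/255≈0.2902 > 0.04045 → ((0.2902+0.055)/1.055)^2.4 ≈ 0.06848
  G=73: 73/255≈0.2863 > 0.04045 → ((0.2863+0.055)/1.055)^2.4 ≈ 0.06663
  B=188: 188/255≈0.7373 > 0.04045 → ((0.7373+0.055)/1.055)^2.4 ≈ 0.50289
  L1 = 0.2126×0.06848 + 0.7152×0.06663 + 0.0722×0.50289 ≈ 0.09852
Color 2 (18,21,215):
  R=18: 18/255≈0.0706 > 0.04045 → ((0.0706+0.055)/1.055)^2.4 ≈ 0.00605
  G=21: 21/255≈0.0824 > 0.04045 → ((0.0824+0.055)/1.055)^2.4 ≈ 0.00750
  B=215: 215/255≈0.8431 > 0.04045 → ((0.8431+0.055)/1.055)^2.4 ≈ 0.67954
  L2 = 0.2126×0.00605 + 0.7152×0.00750 + 0.0722×0.67954 ≈ 0.05571
Lighter = 0.09852, Darker = 0.05571
Ratio = (L_lighter + 0.05) / (L_darker + 0.05)
Ratio = (0.09852 + 0.05) / (0.05571 + 0.05) = 0.14852 / 0.10571 ≈ 1.4049
Ratio ≈ 1.40:1


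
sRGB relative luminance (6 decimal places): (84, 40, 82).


Linearize each channel (sRGB transfer function): c = v/255; c_lin = c/12.92 if c ≤ 0.04045, else ((c+0.055)/1.055)^2.4
  R: 84/255 ≈ 0.329412 > 0.04045 → ((0.329412+0.055)/1.055)^2.4 ≈ 0.088656
  G: 40/255 ≈ 0.156863 > 0.04045 → ((0.156863+0.055)/1.055)^2.4 ≈ 0.021219
  B: 82/255 ≈ 0.321569 > 0.04045 → ((0.321569+0.055)/1.055)^2.4 ≈ 0.084376
R_lin = 0.088656, G_lin = 0.021219, B_lin = 0.084376
L = 0.2126×R + 0.7152×G + 0.0722×B
L = 0.2126×0.088656 + 0.7152×0.021219 + 0.0722×0.084376
L ≈ 0.040116


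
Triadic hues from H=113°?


Triadic: equally spaced at 120° intervals
H1 = 113°
H2 = (113 + 120) mod 360 = 233°
H3 = (113 + 240) mod 360 = 353°
Triadic = 113°, 233°, 353°


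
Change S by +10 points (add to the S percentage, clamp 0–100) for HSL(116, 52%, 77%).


Original S = 52%
Adjustment = +10 percentage points
New S = 52 + (10) = 62
Clamp to [0, 100] → 62
= HSL(116°, 62%, 77%)


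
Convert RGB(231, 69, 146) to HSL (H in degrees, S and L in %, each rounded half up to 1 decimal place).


Normalize: R'=231/255≈0.9059, G'=69/255≈0.2706, B'=146/255≈0.5725
Max=231/255, Min=69/255, Δ=Max-Min=162/255
L = (Max+Min)/2 = (231+69)/510 = 300/510 = 0.58823… → L = 58.8%
L > 0.5 → S = Δ/(2-Max-Min) = 162/(510-231-69) = 162/210 = 0.77142… → S = 77.1%
(the 1/255 factors cancel in S and H, so raw channel differences can be used)
Max is R' → H = 60 × (((G-B)/Δ) mod 6) = 60 × (((69-146)/162) mod 6)
  (-77)/162 = -0.4753…; negative, so add 6 → 5.5246…
  H = 60 × 5.5246… = 331.481…° → H = 331.5°
= HSL(331.5°, 77.1%, 58.8%)


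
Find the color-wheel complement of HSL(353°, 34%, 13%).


Complement = opposite side of color wheel = hue + 180°
H' = (353 + 180) mod 360 = 173°
S and L unchanged.
= HSL(173°, 34%, 13%)


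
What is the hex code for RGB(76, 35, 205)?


R = 76 → 4C (hex)
G = 35 → 23 (hex)
B = 205 → CD (hex)
Hex = #4C23CD


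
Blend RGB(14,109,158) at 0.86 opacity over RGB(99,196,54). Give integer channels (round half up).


C = α×F + (1-α)×B, with 1-α = 0.14
R: 0.86×14 + 0.14×99 = 12.04 + 13.86 = 25.90 → 26
G: 0.86×109 + 0.14×196 = 93.74 + 27.44 = 121.18 → 121
B: 0.86×158 + 0.14×54 = 135.88 + 7.56 = 143.44 → 143
= RGB(26, 121, 143)


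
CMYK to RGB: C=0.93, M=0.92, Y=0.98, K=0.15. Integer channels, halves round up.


R = 255 × (1-C) × (1-K) = 255 × 0.07 × 0.85 = 15.1725 → 15
G = 255 × (1-M) × (1-K) = 255 × 0.08 × 0.85 = 17.34 → 17
B = 255 × (1-Y) × (1-K) = 255 × 0.02 × 0.85 = 4.335 → 4
= RGB(15, 17, 4)


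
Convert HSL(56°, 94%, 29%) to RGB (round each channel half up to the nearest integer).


H=56°, S=0.94, L=0.29
C = (1-|2L-1|)×S = (1-|-0.42|)×0.94 = 0.5452
H' = H/60 = 56/60 ≈ 0.9333; X = C×(1-|H' mod 2 - 1|) ≈ 0.5089
m = L - C/2 = 0.29 - 0.2726 = 0.0174
Sector ⌊H'⌋ = 0 → (R',G',B') = (0.5452, ≈0.5089, 0.0)
RGB = ((R'+m)×255, (G'+m)×255, (B'+m)×255) = (143.463, 134.1946, 4.437)
Round half up → RGB(143, 134, 4)


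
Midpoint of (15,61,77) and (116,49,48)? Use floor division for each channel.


Midpoint: each channel = ⌊(C₁+C₂)/2⌋
R: ⌊(15+116)/2⌋ = 65
G: ⌊(61+49)/2⌋ = 55
B: ⌊(77+48)/2⌋ = 62
= RGB(65, 55, 62)


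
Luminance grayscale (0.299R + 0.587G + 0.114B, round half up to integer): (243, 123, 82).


Gray = 0.299×R + 0.587×G + 0.114×B
Gray = 0.299×243 + 0.587×123 + 0.114×82
Gray = 72.657 + 72.201 + 9.348
Gray = 154.206 → round half up → 154
Gray = 154


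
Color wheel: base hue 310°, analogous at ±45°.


Base hue: 310°
Left analog: (310 - 45) mod 360 = 265°
Right analog: (310 + 45) mod 360 = 355°
Analogous hues = 265° and 355°


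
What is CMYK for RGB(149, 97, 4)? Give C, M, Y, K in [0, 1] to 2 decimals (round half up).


R'=149/255≈0.5843, G'=97/255≈0.3804, B'=4/255≈0.0157
K = 1 - max(R',G',B') = 1 - 149/255 = 106/255 = 0.41568… → 0.42
(1-R'-K)/(1-K) simplifies to (max-R)/max with max = 149:
C = (149-149)/149 = 0/149 = 0 → 0.00
M = (149-97)/149 = 52/149 = 0.34899… → 0.35
Y = (149-4)/149 = 145/149 = 0.97315… → 0.97
= CMYK(0.00, 0.35, 0.97, 0.42)


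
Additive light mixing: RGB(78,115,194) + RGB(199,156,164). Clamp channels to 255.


Additive: each channel = min(255, C₁+C₂)
R: 78+199 = 277 → 255
G: 115+156 = 271 → 255
B: 194+164 = 358 → 255
= RGB(255, 255, 255)


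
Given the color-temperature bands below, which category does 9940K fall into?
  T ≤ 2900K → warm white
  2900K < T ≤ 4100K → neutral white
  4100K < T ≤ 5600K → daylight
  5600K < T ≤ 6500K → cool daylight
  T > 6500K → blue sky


Temperature: 9940K
9940K > 6500K → blue sky
Classification: blue sky


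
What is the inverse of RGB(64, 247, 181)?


Invert: (255-R, 255-G, 255-B)
R: 255-64 = 191
G: 255-247 = 8
B: 255-181 = 74
= RGB(191, 8, 74)


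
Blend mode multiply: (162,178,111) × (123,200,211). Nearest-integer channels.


Multiply: C = A×B/255, rounded to nearest integer
R: 162×123/255 = 19926/255 ≈ 78.141 → 78
G: 178×200/255 = 35600/255 ≈ 139.608 → 140
B: 111×211/255 = 23421/255 ≈ 91.847 → 92
= RGB(78, 140, 92)


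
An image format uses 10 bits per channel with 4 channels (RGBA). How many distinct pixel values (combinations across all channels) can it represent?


Total bits = 10 bits/channel × 4 channels = 40 bits
Distinct pixel values = 2^40
= 1,099,511,627,776 pixel values


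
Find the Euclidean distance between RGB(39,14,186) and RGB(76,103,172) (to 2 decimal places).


d = √[(R₁-R₂)² + (G₁-G₂)² + (B₁-B₂)²]
d = √[(39-76)² + (14-103)² + (186-172)²]
d = √[1369 + 7921 + 196]
d = √9486
d ≈ 97.40


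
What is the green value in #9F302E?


Color: #9F302E
R = 9F = 159
G = 30 = 48
B = 2E = 46
Green = 48


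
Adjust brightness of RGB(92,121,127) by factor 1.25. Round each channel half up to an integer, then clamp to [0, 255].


Multiply each channel by 1.25, round half up, clamp to [0, 255]
R: 92×1.25 = 115
G: 121×1.25 = 151.25 → round → 151
B: 127×1.25 = 158.75 → round → 159
= RGB(115, 151, 159)


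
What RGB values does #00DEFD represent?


00 → 0 (R)
DE → 222 (G)
FD → 253 (B)
= RGB(0, 222, 253)


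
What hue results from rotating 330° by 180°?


New hue = (H + rotation) mod 360
New hue = (330 + 180) mod 360
= 510 mod 360
= 150°


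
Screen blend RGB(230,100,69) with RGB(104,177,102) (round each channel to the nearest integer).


Screen: C = 255 - (255-A)×(255-B)/255, rounded to nearest integer
R: 255 - (255-230)×(255-104)/255 = 255 - 3775/255 ≈ 255 - 14.804 = 240.196 → 240
G: 255 - (255-100)×(255-177)/255 = 255 - 12090/255 ≈ 255 - 47.412 = 207.588 → 208
B: 255 - (255-69)×(255-102)/255 = 255 - 28458/255 ≈ 255 - 111.600 = 143.400 → 143
= RGB(240, 208, 143)


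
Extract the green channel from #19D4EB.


Color: #19D4EB
R = 19 = 25
G = D4 = 212
B = EB = 235
Green = 212


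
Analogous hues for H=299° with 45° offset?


Base hue: 299°
Left analog: (299 - 45) mod 360 = 254°
Right analog: (299 + 45) mod 360 = 344°
Analogous hues = 254° and 344°


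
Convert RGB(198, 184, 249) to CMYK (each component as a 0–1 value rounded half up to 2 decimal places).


R'=198/255≈0.7765, G'=184/255≈0.7216, B'=249/255≈0.9765
K = 1 - max(R',G',B') = 1 - 249/255 = 6/255 = 0.02352… → 0.02
(1-R'-K)/(1-K) simplifies to (max-R)/max with max = 249:
C = (249-198)/249 = 51/249 = 0.20481… → 0.20
M = (249-184)/249 = 65/249 = 0.26104… → 0.26
Y = (249-249)/249 = 0/249 = 0 → 0.00
= CMYK(0.20, 0.26, 0.00, 0.02)


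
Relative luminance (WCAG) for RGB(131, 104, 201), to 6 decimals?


Linearize each channel (sRGB transfer function): c = v/255; c_lin = c/12.92 if c ≤ 0.04045, else ((c+0.055)/1.055)^2.4
  R: 131/255 ≈ 0.513725 > 0.04045 → ((0.513725+0.055)/1.055)^2.4 ≈ 0.226966
  G: 104/255 ≈ 0.407843 > 0.04045 → ((0.407843+0.055)/1.055)^2.4 ≈ 0.138432
  B: 201/255 ≈ 0.788235 > 0.04045 → ((0.788235+0.055)/1.055)^2.4 ≈ 0.584078
R_lin = 0.226966, G_lin = 0.138432, B_lin = 0.584078
L = 0.2126×R + 0.7152×G + 0.0722×B
L = 0.2126×0.226966 + 0.7152×0.138432 + 0.0722×0.584078
L ≈ 0.189430


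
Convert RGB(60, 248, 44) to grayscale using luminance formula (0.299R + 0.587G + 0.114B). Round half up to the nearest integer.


Gray = 0.299×R + 0.587×G + 0.114×B
Gray = 0.299×60 + 0.587×248 + 0.114×44
Gray = 17.940 + 145.576 + 5.016
Gray = 168.532 → round half up → 169
Gray = 169


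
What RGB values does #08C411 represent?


08 → 8 (R)
C4 → 196 (G)
11 → 17 (B)
= RGB(8, 196, 17)


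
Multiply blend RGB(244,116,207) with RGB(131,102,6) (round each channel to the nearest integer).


Multiply: C = A×B/255, rounded to nearest integer
R: 244×131/255 = 31964/255 ≈ 125.349 → 125
G: 116×102/255 = 11832/255 ≈ 46.400 → 46
B: 207×6/255 = 1242/255 ≈ 4.871 → 5
= RGB(125, 46, 5)


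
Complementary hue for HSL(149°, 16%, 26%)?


Complement = opposite side of color wheel = hue + 180°
H' = (149 + 180) mod 360 = 329°
S and L unchanged.
= HSL(329°, 16%, 26%)


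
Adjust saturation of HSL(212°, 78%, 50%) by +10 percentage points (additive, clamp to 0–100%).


Original S = 78%
Adjustment = +10 percentage points
New S = 78 + (10) = 88
Clamp to [0, 100] → 88
= HSL(212°, 88%, 50%)


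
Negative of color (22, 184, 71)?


Invert: (255-R, 255-G, 255-B)
R: 255-22 = 233
G: 255-184 = 71
B: 255-71 = 184
= RGB(233, 71, 184)


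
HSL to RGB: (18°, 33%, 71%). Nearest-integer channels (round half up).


H=18°, S=0.33, L=0.71
C = (1-|2L-1|)×S = (1-|0.42|)×0.33 = 0.1914
H' = H/60 = 18/60 ≈ 0.3000; X = C×(1-|H' mod 2 - 1|) = 0.05742
m = L - C/2 = 0.71 - 0.0957 = 0.6143
Sector ⌊H'⌋ = 0 → (R',G',B') = (0.1914, 0.05742, 0.0)
RGB = ((R'+m)×255, (G'+m)×255, (B'+m)×255) = (205.4535, 171.2886, 156.6465)
Round half up → RGB(205, 171, 157)


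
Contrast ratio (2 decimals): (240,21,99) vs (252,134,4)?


Linearize each sRGB channel c=v/255: c/12.92 if c ≤ 0.04045 else ((c+0.055)/1.055)^2.4
L = 0.2126×R_lin + 0.7152×G_lin + 0.0722×B_lin
Color 1 (240,21,99):
  R=240: 240/255≈0.9412 > 0.04045 → ((0.9412+0.055)/1.055)^2.4 ≈ 0.87137
  G=21: 21/255≈0.0824 > 0.04045 → ((0.0824+0.055)/1.055)^2.4 ≈ 0.00750
  B=99: 99/255≈0.3882 > 0.04045 → ((0.3882+0.055)/1.055)^2.4 ≈ 0.12477
  L1 = 0.2126×0.87137 + 0.7152×0.00750 + 0.0722×0.12477 ≈ 0.19962
Color 2 (252,134,4):
  R=252: 252/255≈0.9882 > 0.04045 → ((0.9882+0.055)/1.055)^2.4 ≈ 0.97345
  G=134: 134/255≈0.5255 > 0.04045 → ((0.5255+0.055)/1.055)^2.4 ≈ 0.23840
  B=4: 4/255≈0.0157 ≤ 0.04045 → 0.0157/12.92 ≈ 0.00121
  L2 = 0.2126×0.97345 + 0.7152×0.23840 + 0.0722×0.00121 ≈ 0.37754
Lighter = 0.37754, Darker = 0.19962
Ratio = (L_lighter + 0.05) / (L_darker + 0.05)
Ratio = (0.37754 + 0.05) / (0.19962 + 0.05) = 0.42754 / 0.24962 ≈ 1.7127
Ratio ≈ 1.71:1


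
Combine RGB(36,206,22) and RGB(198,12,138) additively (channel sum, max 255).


Additive: each channel = min(255, C₁+C₂)
R: 36+198 = 234 → 234
G: 206+12 = 218 → 218
B: 22+138 = 160 → 160
= RGB(234, 218, 160)


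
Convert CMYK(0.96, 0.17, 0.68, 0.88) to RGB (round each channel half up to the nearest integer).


R = 255 × (1-C) × (1-K) = 255 × 0.04 × 0.12 = 1.224 → 1
G = 255 × (1-M) × (1-K) = 255 × 0.83 × 0.12 = 25.398 → 25
B = 255 × (1-Y) × (1-K) = 255 × 0.32 × 0.12 = 9.792 → 10
= RGB(1, 25, 10)


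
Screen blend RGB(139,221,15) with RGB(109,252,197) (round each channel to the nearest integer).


Screen: C = 255 - (255-A)×(255-B)/255, rounded to nearest integer
R: 255 - (255-139)×(255-109)/255 = 255 - 16936/255 ≈ 255 - 66.416 = 188.584 → 189
G: 255 - (255-221)×(255-252)/255 = 255 - 102/255 ≈ 255 - 0.400 = 254.600 → 255
B: 255 - (255-15)×(255-197)/255 = 255 - 13920/255 ≈ 255 - 54.588 = 200.412 → 200
= RGB(189, 255, 200)


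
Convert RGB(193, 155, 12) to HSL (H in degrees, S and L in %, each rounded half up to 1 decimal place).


Normalize: R'=193/255≈0.7569, G'=155/255≈0.6078, B'=12/255≈0.0471
Max=193/255, Min=12/255, Δ=Max-Min=181/255
L = (Max+Min)/2 = (193+12)/510 = 205/510 = 0.40196… → L = 40.2%
L ≤ 0.5 → S = Δ/(Max+Min) = 181/(193+12) = 181/205 = 0.88292… → S = 88.3%
(the 1/255 factors cancel in S and H, so raw channel differences can be used)
Max is R' → H = 60 × (((G-B)/Δ) mod 6) = 60 × (((155-12)/181) mod 6)
  143/181 = 0.7900…
  H = 60 × 0.7900… = 47.403…° → H = 47.4°
= HSL(47.4°, 88.3%, 40.2%)


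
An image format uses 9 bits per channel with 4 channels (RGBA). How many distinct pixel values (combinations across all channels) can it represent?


Total bits = 9 bits/channel × 4 channels = 36 bits
Distinct pixel values = 2^36
= 68,719,476,736 pixel values


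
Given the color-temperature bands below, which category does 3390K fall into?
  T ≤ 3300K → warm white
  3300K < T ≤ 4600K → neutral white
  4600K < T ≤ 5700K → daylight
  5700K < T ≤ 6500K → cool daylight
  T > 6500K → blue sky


Temperature: 3390K
3300K < 3390K ≤ 4600K → neutral white
Classification: neutral white


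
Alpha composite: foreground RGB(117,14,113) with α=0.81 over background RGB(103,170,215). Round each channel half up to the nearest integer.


C = α×F + (1-α)×B, with 1-α = 0.19
R: 0.81×117 + 0.19×103 = 94.77 + 19.57 = 114.34 → 114
G: 0.81×14 + 0.19×170 = 11.34 + 32.30 = 43.64 → 44
B: 0.81×113 + 0.19×215 = 91.53 + 40.85 = 132.38 → 132
= RGB(114, 44, 132)


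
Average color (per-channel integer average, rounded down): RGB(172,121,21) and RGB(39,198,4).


Midpoint: each channel = ⌊(C₁+C₂)/2⌋
R: ⌊(172+39)/2⌋ = 105
G: ⌊(121+198)/2⌋ = 159
B: ⌊(21+4)/2⌋ = 12
= RGB(105, 159, 12)


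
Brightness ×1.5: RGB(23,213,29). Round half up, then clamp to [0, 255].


Multiply each channel by 1.5, round half up, clamp to [0, 255]
R: 23×1.5 = 34.5 → round → 35
G: 213×1.5 = 319.5 → round → 320 → clamp → 255
B: 29×1.5 = 43.5 → round → 44
= RGB(35, 255, 44)


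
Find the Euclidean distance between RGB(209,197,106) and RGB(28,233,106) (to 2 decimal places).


d = √[(R₁-R₂)² + (G₁-G₂)² + (B₁-B₂)²]
d = √[(209-28)² + (197-233)² + (106-106)²]
d = √[32761 + 1296 + 0]
d = √34057
d ≈ 184.55


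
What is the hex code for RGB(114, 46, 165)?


R = 114 → 72 (hex)
G = 46 → 2E (hex)
B = 165 → A5 (hex)
Hex = #722EA5


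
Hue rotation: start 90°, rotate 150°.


New hue = (H + rotation) mod 360
New hue = (90 + 150) mod 360
= 240 mod 360
= 240°


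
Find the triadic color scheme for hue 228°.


Triadic: equally spaced at 120° intervals
H1 = 228°
H2 = (228 + 120) mod 360 = 348°
H3 = (228 + 240) mod 360 = 108°
Triadic = 228°, 348°, 108°


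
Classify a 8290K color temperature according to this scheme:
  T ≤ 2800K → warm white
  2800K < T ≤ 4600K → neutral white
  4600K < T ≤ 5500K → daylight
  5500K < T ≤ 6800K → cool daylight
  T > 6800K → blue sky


Temperature: 8290K
8290K > 6800K → blue sky
Classification: blue sky


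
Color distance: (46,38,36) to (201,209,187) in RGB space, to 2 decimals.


d = √[(R₁-R₂)² + (G₁-G₂)² + (B₁-B₂)²]
d = √[(46-201)² + (38-209)² + (36-187)²]
d = √[24025 + 29241 + 22801]
d = √76067
d ≈ 275.80


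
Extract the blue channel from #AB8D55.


Color: #AB8D55
R = AB = 171
G = 8D = 141
B = 55 = 85
Blue = 85


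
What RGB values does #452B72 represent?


45 → 69 (R)
2B → 43 (G)
72 → 114 (B)
= RGB(69, 43, 114)


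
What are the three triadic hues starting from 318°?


Triadic: equally spaced at 120° intervals
H1 = 318°
H2 = (318 + 120) mod 360 = 78°
H3 = (318 + 240) mod 360 = 198°
Triadic = 318°, 78°, 198°


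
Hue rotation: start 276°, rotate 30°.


New hue = (H + rotation) mod 360
New hue = (276 + 30) mod 360
= 306 mod 360
= 306°


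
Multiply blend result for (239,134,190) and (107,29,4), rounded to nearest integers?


Multiply: C = A×B/255, rounded to nearest integer
R: 239×107/255 = 25573/255 ≈ 100.286 → 100
G: 134×29/255 = 3886/255 ≈ 15.239 → 15
B: 190×4/255 = 760/255 ≈ 2.980 → 3
= RGB(100, 15, 3)


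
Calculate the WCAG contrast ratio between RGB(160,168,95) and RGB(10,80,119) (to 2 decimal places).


Linearize each sRGB channel c=v/255: c/12.92 if c ≤ 0.04045 else ((c+0.055)/1.055)^2.4
L = 0.2126×R_lin + 0.7152×G_lin + 0.0722×B_lin
Color 1 (160,168,95):
  R=160: 160/255≈0.6275 > 0.04045 → ((0.6275+0.055)/1.055)^2.4 ≈ 0.35153
  G=168: 168/255≈0.6588 > 0.04045 → ((0.6588+0.055)/1.055)^2.4 ≈ 0.39157
  B=95: 95/255≈0.3725 > 0.04045 → ((0.3725+0.055)/1.055)^2.4 ≈ 0.11444
  L1 = 0.2126×0.35153 + 0.7152×0.39157 + 0.0722×0.11444 ≈ 0.36305
Color 2 (10,80,119):
  R=10: 10/255≈0.0392 ≤ 0.04045 → 0.0392/12.92 ≈ 0.00304
  G=80: 80/255≈0.3137 > 0.04045 → ((0.3137+0.055)/1.055)^2.4 ≈ 0.08022
  B=119: 119/255≈0.4667 > 0.04045 → ((0.4667+0.055)/1.055)^2.4 ≈ 0.18447
  L2 = 0.2126×0.00304 + 0.7152×0.08022 + 0.0722×0.18447 ≈ 0.07134
Lighter = 0.36305, Darker = 0.07134
Ratio = (L_lighter + 0.05) / (L_darker + 0.05)
Ratio = (0.36305 + 0.05) / (0.07134 + 0.05) = 0.41305 / 0.12134 ≈ 3.4041
Ratio ≈ 3.40:1


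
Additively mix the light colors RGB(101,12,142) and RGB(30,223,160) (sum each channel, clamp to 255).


Additive: each channel = min(255, C₁+C₂)
R: 101+30 = 131 → 131
G: 12+223 = 235 → 235
B: 142+160 = 302 → 255
= RGB(131, 235, 255)


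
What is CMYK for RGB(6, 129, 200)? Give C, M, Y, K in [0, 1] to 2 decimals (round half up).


R'=6/255≈0.0235, G'=129/255≈0.5059, B'=200/255≈0.7843
K = 1 - max(R',G',B') = 1 - 200/255 = 55/255 = 0.21568… → 0.22
(1-R'-K)/(1-K) simplifies to (max-R)/max with max = 200:
C = (200-6)/200 = 194/200 = 0.97 → 0.97
M = (200-129)/200 = 71/200 = 0.355 → 0.36
Y = (200-200)/200 = 0/200 = 0 → 0.00
= CMYK(0.97, 0.36, 0.00, 0.22)
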